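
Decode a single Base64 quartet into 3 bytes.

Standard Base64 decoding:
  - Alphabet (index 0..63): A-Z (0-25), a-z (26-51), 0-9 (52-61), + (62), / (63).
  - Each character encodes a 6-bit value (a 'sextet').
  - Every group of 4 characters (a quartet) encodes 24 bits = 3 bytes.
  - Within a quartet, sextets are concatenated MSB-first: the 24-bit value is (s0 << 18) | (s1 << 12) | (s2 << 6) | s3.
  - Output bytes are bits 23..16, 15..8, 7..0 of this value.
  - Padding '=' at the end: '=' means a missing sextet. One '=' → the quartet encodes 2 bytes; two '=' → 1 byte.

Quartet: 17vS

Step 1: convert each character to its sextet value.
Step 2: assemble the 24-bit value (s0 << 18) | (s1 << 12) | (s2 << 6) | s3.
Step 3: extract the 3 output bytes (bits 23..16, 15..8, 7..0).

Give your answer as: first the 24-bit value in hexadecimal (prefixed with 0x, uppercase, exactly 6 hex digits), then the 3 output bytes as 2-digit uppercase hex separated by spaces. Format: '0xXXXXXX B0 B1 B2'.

Answer: 0xD7BBD2 D7 BB D2

Derivation:
Sextets: 1=53, 7=59, v=47, S=18
24-bit: (53<<18) | (59<<12) | (47<<6) | 18
      = 0xD40000 | 0x03B000 | 0x000BC0 | 0x000012
      = 0xD7BBD2
Bytes: (v>>16)&0xFF=D7, (v>>8)&0xFF=BB, v&0xFF=D2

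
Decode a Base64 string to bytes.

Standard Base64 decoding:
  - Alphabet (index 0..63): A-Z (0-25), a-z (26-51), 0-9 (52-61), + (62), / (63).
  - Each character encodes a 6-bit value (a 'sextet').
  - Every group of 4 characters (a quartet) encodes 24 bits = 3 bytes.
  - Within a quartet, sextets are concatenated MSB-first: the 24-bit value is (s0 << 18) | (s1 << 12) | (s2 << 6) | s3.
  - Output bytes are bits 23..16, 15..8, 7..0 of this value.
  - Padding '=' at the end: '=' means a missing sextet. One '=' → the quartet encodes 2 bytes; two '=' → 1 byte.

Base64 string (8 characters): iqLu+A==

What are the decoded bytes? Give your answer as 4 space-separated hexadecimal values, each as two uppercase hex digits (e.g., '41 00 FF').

After char 0 ('i'=34): chars_in_quartet=1 acc=0x22 bytes_emitted=0
After char 1 ('q'=42): chars_in_quartet=2 acc=0x8AA bytes_emitted=0
After char 2 ('L'=11): chars_in_quartet=3 acc=0x22A8B bytes_emitted=0
After char 3 ('u'=46): chars_in_quartet=4 acc=0x8AA2EE -> emit 8A A2 EE, reset; bytes_emitted=3
After char 4 ('+'=62): chars_in_quartet=1 acc=0x3E bytes_emitted=3
After char 5 ('A'=0): chars_in_quartet=2 acc=0xF80 bytes_emitted=3
Padding '==': partial quartet acc=0xF80 -> emit F8; bytes_emitted=4

Answer: 8A A2 EE F8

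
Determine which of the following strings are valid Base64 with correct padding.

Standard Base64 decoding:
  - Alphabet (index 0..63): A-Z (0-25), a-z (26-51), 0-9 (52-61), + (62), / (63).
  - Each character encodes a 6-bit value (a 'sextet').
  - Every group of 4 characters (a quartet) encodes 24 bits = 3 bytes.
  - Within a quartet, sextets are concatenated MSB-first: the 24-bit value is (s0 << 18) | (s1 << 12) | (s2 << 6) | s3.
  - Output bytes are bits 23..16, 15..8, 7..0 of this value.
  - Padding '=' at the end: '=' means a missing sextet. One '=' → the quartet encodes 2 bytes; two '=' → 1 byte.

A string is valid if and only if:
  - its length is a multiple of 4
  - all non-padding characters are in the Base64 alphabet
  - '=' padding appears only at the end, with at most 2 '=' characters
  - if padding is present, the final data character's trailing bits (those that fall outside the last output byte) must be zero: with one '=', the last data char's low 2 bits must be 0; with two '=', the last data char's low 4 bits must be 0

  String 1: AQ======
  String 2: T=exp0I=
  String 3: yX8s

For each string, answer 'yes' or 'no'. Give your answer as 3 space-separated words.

String 1: 'AQ======' → invalid (6 pad chars (max 2))
String 2: 'T=exp0I=' → invalid (bad char(s): ['=']; '=' in middle)
String 3: 'yX8s' → valid

Answer: no no yes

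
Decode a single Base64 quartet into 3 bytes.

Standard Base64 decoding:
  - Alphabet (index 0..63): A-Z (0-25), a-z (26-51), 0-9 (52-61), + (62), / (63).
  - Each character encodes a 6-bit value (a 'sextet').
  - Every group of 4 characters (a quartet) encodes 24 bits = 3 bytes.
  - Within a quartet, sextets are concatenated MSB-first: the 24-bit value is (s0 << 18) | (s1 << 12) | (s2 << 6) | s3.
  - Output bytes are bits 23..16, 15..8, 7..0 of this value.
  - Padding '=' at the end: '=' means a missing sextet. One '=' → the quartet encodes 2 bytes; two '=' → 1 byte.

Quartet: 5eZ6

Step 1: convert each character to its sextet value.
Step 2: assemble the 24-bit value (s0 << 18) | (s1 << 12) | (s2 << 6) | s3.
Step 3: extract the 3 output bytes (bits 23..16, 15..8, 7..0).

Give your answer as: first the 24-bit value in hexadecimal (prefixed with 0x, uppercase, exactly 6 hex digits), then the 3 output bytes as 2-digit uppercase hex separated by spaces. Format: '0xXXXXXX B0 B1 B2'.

Answer: 0xE5E67A E5 E6 7A

Derivation:
Sextets: 5=57, e=30, Z=25, 6=58
24-bit: (57<<18) | (30<<12) | (25<<6) | 58
      = 0xE40000 | 0x01E000 | 0x000640 | 0x00003A
      = 0xE5E67A
Bytes: (v>>16)&0xFF=E5, (v>>8)&0xFF=E6, v&0xFF=7A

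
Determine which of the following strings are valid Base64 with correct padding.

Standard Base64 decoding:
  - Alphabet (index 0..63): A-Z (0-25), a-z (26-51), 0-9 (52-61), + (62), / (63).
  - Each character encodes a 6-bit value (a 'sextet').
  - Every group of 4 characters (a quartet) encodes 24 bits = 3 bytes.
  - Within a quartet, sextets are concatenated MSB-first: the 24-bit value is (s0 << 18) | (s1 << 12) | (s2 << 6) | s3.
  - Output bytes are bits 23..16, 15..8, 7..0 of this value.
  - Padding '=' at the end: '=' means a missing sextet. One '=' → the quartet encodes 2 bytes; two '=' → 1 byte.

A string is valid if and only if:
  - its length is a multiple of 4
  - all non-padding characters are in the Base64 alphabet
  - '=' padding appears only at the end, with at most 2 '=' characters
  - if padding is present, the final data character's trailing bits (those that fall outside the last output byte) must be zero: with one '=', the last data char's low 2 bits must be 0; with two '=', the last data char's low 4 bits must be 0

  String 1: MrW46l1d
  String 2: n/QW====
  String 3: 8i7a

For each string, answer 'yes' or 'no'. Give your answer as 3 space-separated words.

String 1: 'MrW46l1d' → valid
String 2: 'n/QW====' → invalid (4 pad chars (max 2))
String 3: '8i7a' → valid

Answer: yes no yes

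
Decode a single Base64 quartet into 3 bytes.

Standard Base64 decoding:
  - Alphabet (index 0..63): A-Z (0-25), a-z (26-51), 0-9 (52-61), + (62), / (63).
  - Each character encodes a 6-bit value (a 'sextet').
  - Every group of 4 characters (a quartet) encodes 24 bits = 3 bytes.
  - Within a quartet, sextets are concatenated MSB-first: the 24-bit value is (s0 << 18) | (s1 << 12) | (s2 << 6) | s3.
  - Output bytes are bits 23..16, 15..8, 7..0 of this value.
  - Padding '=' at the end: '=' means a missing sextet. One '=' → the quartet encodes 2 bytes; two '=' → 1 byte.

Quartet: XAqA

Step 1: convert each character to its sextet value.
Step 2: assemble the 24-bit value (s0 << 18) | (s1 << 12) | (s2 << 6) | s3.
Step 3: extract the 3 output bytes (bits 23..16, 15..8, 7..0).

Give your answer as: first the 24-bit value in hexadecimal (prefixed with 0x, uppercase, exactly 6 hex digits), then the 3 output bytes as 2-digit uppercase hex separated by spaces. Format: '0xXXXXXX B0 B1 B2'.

Answer: 0x5C0A80 5C 0A 80

Derivation:
Sextets: X=23, A=0, q=42, A=0
24-bit: (23<<18) | (0<<12) | (42<<6) | 0
      = 0x5C0000 | 0x000000 | 0x000A80 | 0x000000
      = 0x5C0A80
Bytes: (v>>16)&0xFF=5C, (v>>8)&0xFF=0A, v&0xFF=80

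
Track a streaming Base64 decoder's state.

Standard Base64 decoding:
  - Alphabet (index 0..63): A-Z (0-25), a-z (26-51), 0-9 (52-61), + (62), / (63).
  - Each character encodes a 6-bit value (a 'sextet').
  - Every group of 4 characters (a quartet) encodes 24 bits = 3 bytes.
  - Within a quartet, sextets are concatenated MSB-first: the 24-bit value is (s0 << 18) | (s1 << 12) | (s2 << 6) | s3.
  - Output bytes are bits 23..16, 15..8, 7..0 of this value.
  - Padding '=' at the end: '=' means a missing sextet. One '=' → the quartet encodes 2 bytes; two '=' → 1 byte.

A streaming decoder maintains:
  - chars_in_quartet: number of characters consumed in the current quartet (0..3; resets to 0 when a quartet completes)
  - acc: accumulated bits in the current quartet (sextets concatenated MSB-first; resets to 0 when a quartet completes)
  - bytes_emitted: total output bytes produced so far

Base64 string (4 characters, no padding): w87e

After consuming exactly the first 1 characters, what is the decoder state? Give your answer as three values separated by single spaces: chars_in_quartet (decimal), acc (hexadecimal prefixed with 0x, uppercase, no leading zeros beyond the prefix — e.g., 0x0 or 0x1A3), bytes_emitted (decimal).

Answer: 1 0x30 0

Derivation:
After char 0 ('w'=48): chars_in_quartet=1 acc=0x30 bytes_emitted=0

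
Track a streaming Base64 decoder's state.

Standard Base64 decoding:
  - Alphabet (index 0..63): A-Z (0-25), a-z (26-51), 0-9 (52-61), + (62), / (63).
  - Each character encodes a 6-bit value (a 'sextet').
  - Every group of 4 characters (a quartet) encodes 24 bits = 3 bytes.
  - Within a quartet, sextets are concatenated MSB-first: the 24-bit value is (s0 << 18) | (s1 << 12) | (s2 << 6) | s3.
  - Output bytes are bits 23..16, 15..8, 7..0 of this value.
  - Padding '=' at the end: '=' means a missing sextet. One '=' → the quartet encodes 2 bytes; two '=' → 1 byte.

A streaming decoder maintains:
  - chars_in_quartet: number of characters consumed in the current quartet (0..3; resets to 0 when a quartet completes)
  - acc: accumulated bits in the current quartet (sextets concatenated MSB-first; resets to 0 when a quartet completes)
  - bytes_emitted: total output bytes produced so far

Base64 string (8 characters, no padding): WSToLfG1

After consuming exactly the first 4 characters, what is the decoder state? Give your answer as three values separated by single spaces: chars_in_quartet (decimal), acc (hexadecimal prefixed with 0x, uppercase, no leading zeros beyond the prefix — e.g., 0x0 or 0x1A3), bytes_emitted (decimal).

After char 0 ('W'=22): chars_in_quartet=1 acc=0x16 bytes_emitted=0
After char 1 ('S'=18): chars_in_quartet=2 acc=0x592 bytes_emitted=0
After char 2 ('T'=19): chars_in_quartet=3 acc=0x16493 bytes_emitted=0
After char 3 ('o'=40): chars_in_quartet=4 acc=0x5924E8 -> emit 59 24 E8, reset; bytes_emitted=3

Answer: 0 0x0 3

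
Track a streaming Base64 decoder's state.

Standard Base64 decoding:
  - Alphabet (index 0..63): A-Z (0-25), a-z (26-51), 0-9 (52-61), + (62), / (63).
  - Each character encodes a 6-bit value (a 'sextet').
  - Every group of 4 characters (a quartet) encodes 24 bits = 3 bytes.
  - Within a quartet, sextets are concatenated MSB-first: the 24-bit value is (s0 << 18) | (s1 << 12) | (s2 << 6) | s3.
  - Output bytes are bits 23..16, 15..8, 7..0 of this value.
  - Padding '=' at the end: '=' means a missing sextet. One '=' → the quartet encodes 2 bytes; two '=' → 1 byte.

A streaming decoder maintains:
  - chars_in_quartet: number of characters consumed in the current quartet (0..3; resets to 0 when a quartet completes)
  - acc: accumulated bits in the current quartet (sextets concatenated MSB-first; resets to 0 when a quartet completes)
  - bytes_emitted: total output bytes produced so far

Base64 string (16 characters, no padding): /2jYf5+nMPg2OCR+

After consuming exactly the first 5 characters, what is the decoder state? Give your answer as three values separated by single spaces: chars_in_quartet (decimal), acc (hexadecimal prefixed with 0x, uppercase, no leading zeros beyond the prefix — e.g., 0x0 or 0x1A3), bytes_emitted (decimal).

Answer: 1 0x1F 3

Derivation:
After char 0 ('/'=63): chars_in_quartet=1 acc=0x3F bytes_emitted=0
After char 1 ('2'=54): chars_in_quartet=2 acc=0xFF6 bytes_emitted=0
After char 2 ('j'=35): chars_in_quartet=3 acc=0x3FDA3 bytes_emitted=0
After char 3 ('Y'=24): chars_in_quartet=4 acc=0xFF68D8 -> emit FF 68 D8, reset; bytes_emitted=3
After char 4 ('f'=31): chars_in_quartet=1 acc=0x1F bytes_emitted=3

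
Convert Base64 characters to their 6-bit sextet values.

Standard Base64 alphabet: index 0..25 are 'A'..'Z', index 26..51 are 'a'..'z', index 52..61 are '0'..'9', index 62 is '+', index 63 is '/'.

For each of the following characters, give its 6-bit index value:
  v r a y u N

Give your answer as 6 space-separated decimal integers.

'v': a..z range, 26 + ord('v') − ord('a') = 47
'r': a..z range, 26 + ord('r') − ord('a') = 43
'a': a..z range, 26 + ord('a') − ord('a') = 26
'y': a..z range, 26 + ord('y') − ord('a') = 50
'u': a..z range, 26 + ord('u') − ord('a') = 46
'N': A..Z range, ord('N') − ord('A') = 13

Answer: 47 43 26 50 46 13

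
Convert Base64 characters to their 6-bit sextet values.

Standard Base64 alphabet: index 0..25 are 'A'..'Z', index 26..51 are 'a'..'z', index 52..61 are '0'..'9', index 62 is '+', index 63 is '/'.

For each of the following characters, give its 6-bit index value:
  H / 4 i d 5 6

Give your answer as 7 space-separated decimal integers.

Answer: 7 63 56 34 29 57 58

Derivation:
'H': A..Z range, ord('H') − ord('A') = 7
'/': index 63
'4': 0..9 range, 52 + ord('4') − ord('0') = 56
'i': a..z range, 26 + ord('i') − ord('a') = 34
'd': a..z range, 26 + ord('d') − ord('a') = 29
'5': 0..9 range, 52 + ord('5') − ord('0') = 57
'6': 0..9 range, 52 + ord('6') − ord('0') = 58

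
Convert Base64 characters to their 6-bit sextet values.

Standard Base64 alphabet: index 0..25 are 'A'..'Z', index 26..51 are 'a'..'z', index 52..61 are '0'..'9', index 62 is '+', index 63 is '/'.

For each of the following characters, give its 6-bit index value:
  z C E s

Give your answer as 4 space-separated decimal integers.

Answer: 51 2 4 44

Derivation:
'z': a..z range, 26 + ord('z') − ord('a') = 51
'C': A..Z range, ord('C') − ord('A') = 2
'E': A..Z range, ord('E') − ord('A') = 4
's': a..z range, 26 + ord('s') − ord('a') = 44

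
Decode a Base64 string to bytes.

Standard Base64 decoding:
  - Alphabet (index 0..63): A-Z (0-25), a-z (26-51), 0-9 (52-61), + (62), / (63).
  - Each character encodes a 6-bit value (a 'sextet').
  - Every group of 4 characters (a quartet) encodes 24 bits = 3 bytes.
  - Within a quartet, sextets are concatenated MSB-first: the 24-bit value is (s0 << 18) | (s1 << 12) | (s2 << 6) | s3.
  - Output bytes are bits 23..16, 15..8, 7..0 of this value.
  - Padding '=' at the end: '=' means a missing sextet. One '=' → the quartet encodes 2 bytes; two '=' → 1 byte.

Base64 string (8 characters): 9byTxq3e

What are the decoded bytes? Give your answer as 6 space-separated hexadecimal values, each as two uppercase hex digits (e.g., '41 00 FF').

After char 0 ('9'=61): chars_in_quartet=1 acc=0x3D bytes_emitted=0
After char 1 ('b'=27): chars_in_quartet=2 acc=0xF5B bytes_emitted=0
After char 2 ('y'=50): chars_in_quartet=3 acc=0x3D6F2 bytes_emitted=0
After char 3 ('T'=19): chars_in_quartet=4 acc=0xF5BC93 -> emit F5 BC 93, reset; bytes_emitted=3
After char 4 ('x'=49): chars_in_quartet=1 acc=0x31 bytes_emitted=3
After char 5 ('q'=42): chars_in_quartet=2 acc=0xC6A bytes_emitted=3
After char 6 ('3'=55): chars_in_quartet=3 acc=0x31AB7 bytes_emitted=3
After char 7 ('e'=30): chars_in_quartet=4 acc=0xC6ADDE -> emit C6 AD DE, reset; bytes_emitted=6

Answer: F5 BC 93 C6 AD DE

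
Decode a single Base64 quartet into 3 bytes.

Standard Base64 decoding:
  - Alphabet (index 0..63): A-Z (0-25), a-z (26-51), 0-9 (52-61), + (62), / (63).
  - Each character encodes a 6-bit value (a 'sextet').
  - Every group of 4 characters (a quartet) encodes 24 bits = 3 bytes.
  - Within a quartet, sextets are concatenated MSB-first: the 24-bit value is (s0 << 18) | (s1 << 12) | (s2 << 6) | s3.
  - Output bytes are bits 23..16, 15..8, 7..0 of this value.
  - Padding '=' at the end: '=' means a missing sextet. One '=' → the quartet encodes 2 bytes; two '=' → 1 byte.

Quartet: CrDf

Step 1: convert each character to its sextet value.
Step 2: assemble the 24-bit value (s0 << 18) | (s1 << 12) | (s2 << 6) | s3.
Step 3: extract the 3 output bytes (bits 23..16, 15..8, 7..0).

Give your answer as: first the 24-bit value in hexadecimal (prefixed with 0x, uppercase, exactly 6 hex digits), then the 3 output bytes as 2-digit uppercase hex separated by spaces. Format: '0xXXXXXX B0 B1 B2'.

Sextets: C=2, r=43, D=3, f=31
24-bit: (2<<18) | (43<<12) | (3<<6) | 31
      = 0x080000 | 0x02B000 | 0x0000C0 | 0x00001F
      = 0x0AB0DF
Bytes: (v>>16)&0xFF=0A, (v>>8)&0xFF=B0, v&0xFF=DF

Answer: 0x0AB0DF 0A B0 DF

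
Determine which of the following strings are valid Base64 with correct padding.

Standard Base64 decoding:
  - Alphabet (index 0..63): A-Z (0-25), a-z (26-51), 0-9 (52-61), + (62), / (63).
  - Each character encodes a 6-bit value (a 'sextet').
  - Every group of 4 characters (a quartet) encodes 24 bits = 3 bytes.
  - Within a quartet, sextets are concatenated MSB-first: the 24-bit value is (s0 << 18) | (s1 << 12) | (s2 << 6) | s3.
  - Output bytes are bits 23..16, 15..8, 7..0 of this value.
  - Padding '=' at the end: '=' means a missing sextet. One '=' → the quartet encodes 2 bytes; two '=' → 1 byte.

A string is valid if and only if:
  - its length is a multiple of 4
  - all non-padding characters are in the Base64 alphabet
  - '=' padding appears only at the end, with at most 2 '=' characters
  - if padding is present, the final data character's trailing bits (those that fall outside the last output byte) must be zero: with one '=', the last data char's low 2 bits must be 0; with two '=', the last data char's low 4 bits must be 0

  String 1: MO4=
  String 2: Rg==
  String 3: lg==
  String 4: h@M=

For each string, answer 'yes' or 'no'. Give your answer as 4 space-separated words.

String 1: 'MO4=' → valid
String 2: 'Rg==' → valid
String 3: 'lg==' → valid
String 4: 'h@M=' → invalid (bad char(s): ['@'])

Answer: yes yes yes no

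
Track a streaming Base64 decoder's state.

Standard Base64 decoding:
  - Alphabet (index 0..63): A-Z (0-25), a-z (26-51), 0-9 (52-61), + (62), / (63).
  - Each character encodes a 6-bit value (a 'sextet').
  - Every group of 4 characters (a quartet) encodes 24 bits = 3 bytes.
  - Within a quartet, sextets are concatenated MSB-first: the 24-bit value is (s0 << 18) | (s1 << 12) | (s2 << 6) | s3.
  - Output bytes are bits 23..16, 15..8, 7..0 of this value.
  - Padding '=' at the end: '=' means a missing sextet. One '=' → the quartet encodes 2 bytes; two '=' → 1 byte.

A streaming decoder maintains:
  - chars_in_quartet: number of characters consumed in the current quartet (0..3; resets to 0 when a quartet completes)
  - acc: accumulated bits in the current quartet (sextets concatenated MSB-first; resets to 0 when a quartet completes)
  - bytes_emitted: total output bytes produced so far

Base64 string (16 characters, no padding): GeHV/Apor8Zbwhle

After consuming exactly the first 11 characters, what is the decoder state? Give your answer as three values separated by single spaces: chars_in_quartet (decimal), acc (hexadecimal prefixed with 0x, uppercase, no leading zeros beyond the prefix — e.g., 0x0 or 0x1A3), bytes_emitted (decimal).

After char 0 ('G'=6): chars_in_quartet=1 acc=0x6 bytes_emitted=0
After char 1 ('e'=30): chars_in_quartet=2 acc=0x19E bytes_emitted=0
After char 2 ('H'=7): chars_in_quartet=3 acc=0x6787 bytes_emitted=0
After char 3 ('V'=21): chars_in_quartet=4 acc=0x19E1D5 -> emit 19 E1 D5, reset; bytes_emitted=3
After char 4 ('/'=63): chars_in_quartet=1 acc=0x3F bytes_emitted=3
After char 5 ('A'=0): chars_in_quartet=2 acc=0xFC0 bytes_emitted=3
After char 6 ('p'=41): chars_in_quartet=3 acc=0x3F029 bytes_emitted=3
After char 7 ('o'=40): chars_in_quartet=4 acc=0xFC0A68 -> emit FC 0A 68, reset; bytes_emitted=6
After char 8 ('r'=43): chars_in_quartet=1 acc=0x2B bytes_emitted=6
After char 9 ('8'=60): chars_in_quartet=2 acc=0xAFC bytes_emitted=6
After char 10 ('Z'=25): chars_in_quartet=3 acc=0x2BF19 bytes_emitted=6

Answer: 3 0x2BF19 6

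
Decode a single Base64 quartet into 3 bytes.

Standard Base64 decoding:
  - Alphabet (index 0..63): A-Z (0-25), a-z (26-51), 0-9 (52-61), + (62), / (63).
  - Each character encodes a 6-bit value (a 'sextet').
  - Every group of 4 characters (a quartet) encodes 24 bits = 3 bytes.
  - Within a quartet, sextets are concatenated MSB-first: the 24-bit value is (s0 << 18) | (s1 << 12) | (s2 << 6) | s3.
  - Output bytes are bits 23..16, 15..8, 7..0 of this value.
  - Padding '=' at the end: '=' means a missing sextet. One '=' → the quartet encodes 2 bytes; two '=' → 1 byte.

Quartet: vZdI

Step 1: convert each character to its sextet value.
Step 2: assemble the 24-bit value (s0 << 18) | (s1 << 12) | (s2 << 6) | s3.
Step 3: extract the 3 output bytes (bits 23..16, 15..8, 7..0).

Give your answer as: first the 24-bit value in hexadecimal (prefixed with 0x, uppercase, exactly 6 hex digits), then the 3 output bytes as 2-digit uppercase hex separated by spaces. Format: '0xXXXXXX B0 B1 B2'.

Answer: 0xBD9748 BD 97 48

Derivation:
Sextets: v=47, Z=25, d=29, I=8
24-bit: (47<<18) | (25<<12) | (29<<6) | 8
      = 0xBC0000 | 0x019000 | 0x000740 | 0x000008
      = 0xBD9748
Bytes: (v>>16)&0xFF=BD, (v>>8)&0xFF=97, v&0xFF=48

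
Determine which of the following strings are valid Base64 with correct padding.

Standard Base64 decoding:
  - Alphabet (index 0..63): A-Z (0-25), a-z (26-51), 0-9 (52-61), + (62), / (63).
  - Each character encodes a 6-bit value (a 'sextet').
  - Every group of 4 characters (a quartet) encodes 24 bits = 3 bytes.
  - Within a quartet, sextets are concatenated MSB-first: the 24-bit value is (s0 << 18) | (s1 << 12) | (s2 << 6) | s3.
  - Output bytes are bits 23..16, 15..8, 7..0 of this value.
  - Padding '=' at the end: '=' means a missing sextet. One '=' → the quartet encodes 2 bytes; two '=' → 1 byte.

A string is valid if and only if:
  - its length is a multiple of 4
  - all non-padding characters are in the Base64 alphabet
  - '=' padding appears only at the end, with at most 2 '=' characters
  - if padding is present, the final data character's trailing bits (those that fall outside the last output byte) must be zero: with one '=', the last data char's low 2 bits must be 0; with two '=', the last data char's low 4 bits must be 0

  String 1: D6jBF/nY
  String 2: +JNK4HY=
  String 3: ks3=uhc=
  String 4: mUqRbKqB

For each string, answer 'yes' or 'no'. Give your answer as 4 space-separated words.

String 1: 'D6jBF/nY' → valid
String 2: '+JNK4HY=' → valid
String 3: 'ks3=uhc=' → invalid (bad char(s): ['=']; '=' in middle)
String 4: 'mUqRbKqB' → valid

Answer: yes yes no yes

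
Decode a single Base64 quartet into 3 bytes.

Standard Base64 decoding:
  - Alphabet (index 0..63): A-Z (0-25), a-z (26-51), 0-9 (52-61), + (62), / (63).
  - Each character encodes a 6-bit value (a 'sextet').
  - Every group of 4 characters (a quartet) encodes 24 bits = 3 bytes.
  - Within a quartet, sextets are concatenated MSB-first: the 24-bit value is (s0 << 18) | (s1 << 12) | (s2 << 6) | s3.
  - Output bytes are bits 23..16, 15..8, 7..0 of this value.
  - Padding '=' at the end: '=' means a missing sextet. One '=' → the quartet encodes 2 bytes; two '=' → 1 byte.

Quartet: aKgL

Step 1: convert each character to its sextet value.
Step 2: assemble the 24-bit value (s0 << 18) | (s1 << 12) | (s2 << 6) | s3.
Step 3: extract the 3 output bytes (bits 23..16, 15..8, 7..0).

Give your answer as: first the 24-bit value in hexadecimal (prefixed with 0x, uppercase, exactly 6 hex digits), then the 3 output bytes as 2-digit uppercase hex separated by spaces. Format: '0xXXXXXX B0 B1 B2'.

Sextets: a=26, K=10, g=32, L=11
24-bit: (26<<18) | (10<<12) | (32<<6) | 11
      = 0x680000 | 0x00A000 | 0x000800 | 0x00000B
      = 0x68A80B
Bytes: (v>>16)&0xFF=68, (v>>8)&0xFF=A8, v&0xFF=0B

Answer: 0x68A80B 68 A8 0B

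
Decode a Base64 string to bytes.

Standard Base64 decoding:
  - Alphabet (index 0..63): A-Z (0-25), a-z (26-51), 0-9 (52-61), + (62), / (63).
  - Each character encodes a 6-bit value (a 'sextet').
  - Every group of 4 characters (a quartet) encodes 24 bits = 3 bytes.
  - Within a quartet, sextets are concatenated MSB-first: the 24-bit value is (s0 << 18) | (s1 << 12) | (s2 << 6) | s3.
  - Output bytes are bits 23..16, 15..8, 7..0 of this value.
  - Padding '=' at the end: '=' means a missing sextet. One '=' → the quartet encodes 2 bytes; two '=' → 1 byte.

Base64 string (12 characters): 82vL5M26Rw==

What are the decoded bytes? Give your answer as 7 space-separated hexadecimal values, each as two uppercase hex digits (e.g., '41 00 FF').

Answer: F3 6B CB E4 CD BA 47

Derivation:
After char 0 ('8'=60): chars_in_quartet=1 acc=0x3C bytes_emitted=0
After char 1 ('2'=54): chars_in_quartet=2 acc=0xF36 bytes_emitted=0
After char 2 ('v'=47): chars_in_quartet=3 acc=0x3CDAF bytes_emitted=0
After char 3 ('L'=11): chars_in_quartet=4 acc=0xF36BCB -> emit F3 6B CB, reset; bytes_emitted=3
After char 4 ('5'=57): chars_in_quartet=1 acc=0x39 bytes_emitted=3
After char 5 ('M'=12): chars_in_quartet=2 acc=0xE4C bytes_emitted=3
After char 6 ('2'=54): chars_in_quartet=3 acc=0x39336 bytes_emitted=3
After char 7 ('6'=58): chars_in_quartet=4 acc=0xE4CDBA -> emit E4 CD BA, reset; bytes_emitted=6
After char 8 ('R'=17): chars_in_quartet=1 acc=0x11 bytes_emitted=6
After char 9 ('w'=48): chars_in_quartet=2 acc=0x470 bytes_emitted=6
Padding '==': partial quartet acc=0x470 -> emit 47; bytes_emitted=7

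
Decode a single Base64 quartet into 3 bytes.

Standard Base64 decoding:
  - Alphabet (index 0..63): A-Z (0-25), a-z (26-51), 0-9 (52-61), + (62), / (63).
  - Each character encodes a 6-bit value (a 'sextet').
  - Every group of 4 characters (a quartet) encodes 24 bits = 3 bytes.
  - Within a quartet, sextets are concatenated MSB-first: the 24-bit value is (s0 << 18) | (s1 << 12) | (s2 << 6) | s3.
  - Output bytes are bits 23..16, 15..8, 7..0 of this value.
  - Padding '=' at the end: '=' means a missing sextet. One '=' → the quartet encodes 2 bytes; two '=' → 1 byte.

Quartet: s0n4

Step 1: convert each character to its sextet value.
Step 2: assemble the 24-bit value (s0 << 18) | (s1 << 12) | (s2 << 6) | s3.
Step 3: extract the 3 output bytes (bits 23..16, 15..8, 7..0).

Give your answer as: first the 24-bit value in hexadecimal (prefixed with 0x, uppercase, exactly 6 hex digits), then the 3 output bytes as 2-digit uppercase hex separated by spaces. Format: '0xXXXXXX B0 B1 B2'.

Sextets: s=44, 0=52, n=39, 4=56
24-bit: (44<<18) | (52<<12) | (39<<6) | 56
      = 0xB00000 | 0x034000 | 0x0009C0 | 0x000038
      = 0xB349F8
Bytes: (v>>16)&0xFF=B3, (v>>8)&0xFF=49, v&0xFF=F8

Answer: 0xB349F8 B3 49 F8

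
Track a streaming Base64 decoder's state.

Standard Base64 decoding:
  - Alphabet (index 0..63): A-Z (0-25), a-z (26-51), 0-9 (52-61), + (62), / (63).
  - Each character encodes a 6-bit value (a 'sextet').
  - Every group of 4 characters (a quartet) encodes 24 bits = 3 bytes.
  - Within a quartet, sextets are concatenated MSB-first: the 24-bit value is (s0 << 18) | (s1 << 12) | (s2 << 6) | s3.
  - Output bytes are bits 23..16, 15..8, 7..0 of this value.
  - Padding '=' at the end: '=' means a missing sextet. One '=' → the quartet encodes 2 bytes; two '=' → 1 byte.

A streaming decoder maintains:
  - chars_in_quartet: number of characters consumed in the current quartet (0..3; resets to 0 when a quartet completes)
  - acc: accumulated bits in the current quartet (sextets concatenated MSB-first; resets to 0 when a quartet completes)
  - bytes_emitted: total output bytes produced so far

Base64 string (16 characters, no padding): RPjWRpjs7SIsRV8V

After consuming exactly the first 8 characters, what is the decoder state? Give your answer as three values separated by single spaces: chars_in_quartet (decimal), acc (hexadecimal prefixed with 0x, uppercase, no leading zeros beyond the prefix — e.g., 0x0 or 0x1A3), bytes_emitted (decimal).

After char 0 ('R'=17): chars_in_quartet=1 acc=0x11 bytes_emitted=0
After char 1 ('P'=15): chars_in_quartet=2 acc=0x44F bytes_emitted=0
After char 2 ('j'=35): chars_in_quartet=3 acc=0x113E3 bytes_emitted=0
After char 3 ('W'=22): chars_in_quartet=4 acc=0x44F8D6 -> emit 44 F8 D6, reset; bytes_emitted=3
After char 4 ('R'=17): chars_in_quartet=1 acc=0x11 bytes_emitted=3
After char 5 ('p'=41): chars_in_quartet=2 acc=0x469 bytes_emitted=3
After char 6 ('j'=35): chars_in_quartet=3 acc=0x11A63 bytes_emitted=3
After char 7 ('s'=44): chars_in_quartet=4 acc=0x4698EC -> emit 46 98 EC, reset; bytes_emitted=6

Answer: 0 0x0 6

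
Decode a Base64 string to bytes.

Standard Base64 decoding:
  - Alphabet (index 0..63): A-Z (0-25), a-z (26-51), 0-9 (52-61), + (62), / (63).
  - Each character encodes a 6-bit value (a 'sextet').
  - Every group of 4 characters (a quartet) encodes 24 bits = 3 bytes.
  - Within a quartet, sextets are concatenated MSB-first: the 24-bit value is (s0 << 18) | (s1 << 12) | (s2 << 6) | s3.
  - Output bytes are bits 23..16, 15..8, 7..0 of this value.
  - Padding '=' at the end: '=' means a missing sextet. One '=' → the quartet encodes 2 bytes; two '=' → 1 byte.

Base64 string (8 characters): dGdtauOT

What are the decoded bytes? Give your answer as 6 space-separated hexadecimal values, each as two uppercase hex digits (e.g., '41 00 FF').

After char 0 ('d'=29): chars_in_quartet=1 acc=0x1D bytes_emitted=0
After char 1 ('G'=6): chars_in_quartet=2 acc=0x746 bytes_emitted=0
After char 2 ('d'=29): chars_in_quartet=3 acc=0x1D19D bytes_emitted=0
After char 3 ('t'=45): chars_in_quartet=4 acc=0x74676D -> emit 74 67 6D, reset; bytes_emitted=3
After char 4 ('a'=26): chars_in_quartet=1 acc=0x1A bytes_emitted=3
After char 5 ('u'=46): chars_in_quartet=2 acc=0x6AE bytes_emitted=3
After char 6 ('O'=14): chars_in_quartet=3 acc=0x1AB8E bytes_emitted=3
After char 7 ('T'=19): chars_in_quartet=4 acc=0x6AE393 -> emit 6A E3 93, reset; bytes_emitted=6

Answer: 74 67 6D 6A E3 93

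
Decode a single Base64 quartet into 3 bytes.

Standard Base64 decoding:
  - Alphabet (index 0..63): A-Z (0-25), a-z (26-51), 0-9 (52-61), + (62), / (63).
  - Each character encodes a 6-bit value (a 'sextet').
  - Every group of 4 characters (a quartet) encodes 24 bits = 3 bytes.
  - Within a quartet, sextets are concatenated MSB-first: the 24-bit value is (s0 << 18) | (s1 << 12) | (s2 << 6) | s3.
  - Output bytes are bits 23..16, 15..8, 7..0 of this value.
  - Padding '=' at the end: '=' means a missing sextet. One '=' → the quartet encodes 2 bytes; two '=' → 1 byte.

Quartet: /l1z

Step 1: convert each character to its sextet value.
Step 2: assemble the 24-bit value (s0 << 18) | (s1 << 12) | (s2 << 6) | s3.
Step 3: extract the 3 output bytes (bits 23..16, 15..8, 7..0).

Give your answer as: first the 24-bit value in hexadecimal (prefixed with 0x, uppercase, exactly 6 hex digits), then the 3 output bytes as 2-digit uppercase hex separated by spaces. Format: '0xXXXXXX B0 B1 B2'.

Sextets: /=63, l=37, 1=53, z=51
24-bit: (63<<18) | (37<<12) | (53<<6) | 51
      = 0xFC0000 | 0x025000 | 0x000D40 | 0x000033
      = 0xFE5D73
Bytes: (v>>16)&0xFF=FE, (v>>8)&0xFF=5D, v&0xFF=73

Answer: 0xFE5D73 FE 5D 73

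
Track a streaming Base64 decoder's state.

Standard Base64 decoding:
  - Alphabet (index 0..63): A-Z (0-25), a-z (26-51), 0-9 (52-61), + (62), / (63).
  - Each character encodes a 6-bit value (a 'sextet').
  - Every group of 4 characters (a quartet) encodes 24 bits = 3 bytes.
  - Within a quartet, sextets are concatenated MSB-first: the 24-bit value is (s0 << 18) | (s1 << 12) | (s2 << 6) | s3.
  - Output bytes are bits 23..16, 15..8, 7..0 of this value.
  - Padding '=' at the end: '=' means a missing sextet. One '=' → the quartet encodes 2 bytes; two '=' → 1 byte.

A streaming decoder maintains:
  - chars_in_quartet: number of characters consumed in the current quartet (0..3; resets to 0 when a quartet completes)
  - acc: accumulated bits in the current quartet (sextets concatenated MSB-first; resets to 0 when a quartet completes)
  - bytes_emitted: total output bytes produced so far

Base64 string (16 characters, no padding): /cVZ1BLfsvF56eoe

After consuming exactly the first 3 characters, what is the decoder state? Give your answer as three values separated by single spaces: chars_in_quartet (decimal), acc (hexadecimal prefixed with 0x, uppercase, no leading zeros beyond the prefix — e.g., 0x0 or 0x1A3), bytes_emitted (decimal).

After char 0 ('/'=63): chars_in_quartet=1 acc=0x3F bytes_emitted=0
After char 1 ('c'=28): chars_in_quartet=2 acc=0xFDC bytes_emitted=0
After char 2 ('V'=21): chars_in_quartet=3 acc=0x3F715 bytes_emitted=0

Answer: 3 0x3F715 0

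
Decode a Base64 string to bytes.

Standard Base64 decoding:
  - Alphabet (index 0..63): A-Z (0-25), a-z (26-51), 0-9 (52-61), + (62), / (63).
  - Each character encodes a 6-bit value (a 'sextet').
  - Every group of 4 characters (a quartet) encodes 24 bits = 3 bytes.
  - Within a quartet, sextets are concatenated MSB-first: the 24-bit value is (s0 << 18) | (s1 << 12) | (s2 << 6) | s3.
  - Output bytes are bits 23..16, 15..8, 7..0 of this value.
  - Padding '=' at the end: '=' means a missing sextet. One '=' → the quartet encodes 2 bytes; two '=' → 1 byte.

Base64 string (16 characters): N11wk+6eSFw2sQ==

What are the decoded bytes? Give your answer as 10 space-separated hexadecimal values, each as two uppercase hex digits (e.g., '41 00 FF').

After char 0 ('N'=13): chars_in_quartet=1 acc=0xD bytes_emitted=0
After char 1 ('1'=53): chars_in_quartet=2 acc=0x375 bytes_emitted=0
After char 2 ('1'=53): chars_in_quartet=3 acc=0xDD75 bytes_emitted=0
After char 3 ('w'=48): chars_in_quartet=4 acc=0x375D70 -> emit 37 5D 70, reset; bytes_emitted=3
After char 4 ('k'=36): chars_in_quartet=1 acc=0x24 bytes_emitted=3
After char 5 ('+'=62): chars_in_quartet=2 acc=0x93E bytes_emitted=3
After char 6 ('6'=58): chars_in_quartet=3 acc=0x24FBA bytes_emitted=3
After char 7 ('e'=30): chars_in_quartet=4 acc=0x93EE9E -> emit 93 EE 9E, reset; bytes_emitted=6
After char 8 ('S'=18): chars_in_quartet=1 acc=0x12 bytes_emitted=6
After char 9 ('F'=5): chars_in_quartet=2 acc=0x485 bytes_emitted=6
After char 10 ('w'=48): chars_in_quartet=3 acc=0x12170 bytes_emitted=6
After char 11 ('2'=54): chars_in_quartet=4 acc=0x485C36 -> emit 48 5C 36, reset; bytes_emitted=9
After char 12 ('s'=44): chars_in_quartet=1 acc=0x2C bytes_emitted=9
After char 13 ('Q'=16): chars_in_quartet=2 acc=0xB10 bytes_emitted=9
Padding '==': partial quartet acc=0xB10 -> emit B1; bytes_emitted=10

Answer: 37 5D 70 93 EE 9E 48 5C 36 B1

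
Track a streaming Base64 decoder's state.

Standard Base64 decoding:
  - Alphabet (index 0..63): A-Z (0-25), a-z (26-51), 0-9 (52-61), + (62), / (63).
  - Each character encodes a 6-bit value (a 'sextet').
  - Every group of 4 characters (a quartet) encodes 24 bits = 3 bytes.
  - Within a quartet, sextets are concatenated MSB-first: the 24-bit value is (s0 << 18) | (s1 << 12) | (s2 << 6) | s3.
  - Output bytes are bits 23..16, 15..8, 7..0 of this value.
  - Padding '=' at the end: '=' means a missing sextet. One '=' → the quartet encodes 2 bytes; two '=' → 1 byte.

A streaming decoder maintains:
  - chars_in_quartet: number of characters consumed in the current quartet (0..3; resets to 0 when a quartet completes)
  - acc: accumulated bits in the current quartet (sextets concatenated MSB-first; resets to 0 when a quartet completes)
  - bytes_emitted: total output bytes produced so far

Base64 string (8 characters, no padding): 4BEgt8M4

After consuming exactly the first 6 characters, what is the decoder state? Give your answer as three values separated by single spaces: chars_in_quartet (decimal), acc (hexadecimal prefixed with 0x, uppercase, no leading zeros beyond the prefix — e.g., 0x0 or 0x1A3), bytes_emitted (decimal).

Answer: 2 0xB7C 3

Derivation:
After char 0 ('4'=56): chars_in_quartet=1 acc=0x38 bytes_emitted=0
After char 1 ('B'=1): chars_in_quartet=2 acc=0xE01 bytes_emitted=0
After char 2 ('E'=4): chars_in_quartet=3 acc=0x38044 bytes_emitted=0
After char 3 ('g'=32): chars_in_quartet=4 acc=0xE01120 -> emit E0 11 20, reset; bytes_emitted=3
After char 4 ('t'=45): chars_in_quartet=1 acc=0x2D bytes_emitted=3
After char 5 ('8'=60): chars_in_quartet=2 acc=0xB7C bytes_emitted=3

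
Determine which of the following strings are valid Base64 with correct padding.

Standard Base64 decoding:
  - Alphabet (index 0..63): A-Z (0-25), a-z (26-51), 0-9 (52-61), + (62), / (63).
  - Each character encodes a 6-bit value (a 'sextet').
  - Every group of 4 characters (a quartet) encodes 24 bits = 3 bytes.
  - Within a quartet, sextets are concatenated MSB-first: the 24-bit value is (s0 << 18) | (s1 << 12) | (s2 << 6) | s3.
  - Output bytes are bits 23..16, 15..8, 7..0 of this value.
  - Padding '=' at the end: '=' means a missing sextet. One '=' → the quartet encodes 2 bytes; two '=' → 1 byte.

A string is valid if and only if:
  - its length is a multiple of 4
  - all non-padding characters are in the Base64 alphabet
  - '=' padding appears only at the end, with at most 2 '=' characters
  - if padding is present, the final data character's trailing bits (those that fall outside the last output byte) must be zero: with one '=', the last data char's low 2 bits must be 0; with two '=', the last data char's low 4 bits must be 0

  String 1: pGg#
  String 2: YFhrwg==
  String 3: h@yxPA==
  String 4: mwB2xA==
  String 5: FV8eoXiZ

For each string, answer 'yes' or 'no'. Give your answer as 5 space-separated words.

String 1: 'pGg#' → invalid (bad char(s): ['#'])
String 2: 'YFhrwg==' → valid
String 3: 'h@yxPA==' → invalid (bad char(s): ['@'])
String 4: 'mwB2xA==' → valid
String 5: 'FV8eoXiZ' → valid

Answer: no yes no yes yes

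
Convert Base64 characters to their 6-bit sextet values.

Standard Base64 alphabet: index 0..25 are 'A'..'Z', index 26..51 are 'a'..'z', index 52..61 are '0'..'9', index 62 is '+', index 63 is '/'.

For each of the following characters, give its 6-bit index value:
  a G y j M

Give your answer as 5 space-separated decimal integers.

'a': a..z range, 26 + ord('a') − ord('a') = 26
'G': A..Z range, ord('G') − ord('A') = 6
'y': a..z range, 26 + ord('y') − ord('a') = 50
'j': a..z range, 26 + ord('j') − ord('a') = 35
'M': A..Z range, ord('M') − ord('A') = 12

Answer: 26 6 50 35 12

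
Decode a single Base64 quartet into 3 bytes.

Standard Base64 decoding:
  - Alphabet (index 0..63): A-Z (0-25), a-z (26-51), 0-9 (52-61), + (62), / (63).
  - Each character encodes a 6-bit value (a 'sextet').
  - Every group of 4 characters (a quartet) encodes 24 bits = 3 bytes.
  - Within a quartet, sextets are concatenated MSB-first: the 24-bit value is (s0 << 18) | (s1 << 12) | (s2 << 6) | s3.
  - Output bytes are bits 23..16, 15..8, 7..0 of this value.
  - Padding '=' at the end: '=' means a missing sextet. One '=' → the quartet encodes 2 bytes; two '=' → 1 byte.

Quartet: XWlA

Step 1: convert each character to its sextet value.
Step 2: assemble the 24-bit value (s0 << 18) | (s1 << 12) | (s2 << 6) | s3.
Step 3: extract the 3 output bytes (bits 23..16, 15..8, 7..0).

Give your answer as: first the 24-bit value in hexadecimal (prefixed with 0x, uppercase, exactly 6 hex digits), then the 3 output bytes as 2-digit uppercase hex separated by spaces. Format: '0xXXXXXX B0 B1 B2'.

Answer: 0x5D6940 5D 69 40

Derivation:
Sextets: X=23, W=22, l=37, A=0
24-bit: (23<<18) | (22<<12) | (37<<6) | 0
      = 0x5C0000 | 0x016000 | 0x000940 | 0x000000
      = 0x5D6940
Bytes: (v>>16)&0xFF=5D, (v>>8)&0xFF=69, v&0xFF=40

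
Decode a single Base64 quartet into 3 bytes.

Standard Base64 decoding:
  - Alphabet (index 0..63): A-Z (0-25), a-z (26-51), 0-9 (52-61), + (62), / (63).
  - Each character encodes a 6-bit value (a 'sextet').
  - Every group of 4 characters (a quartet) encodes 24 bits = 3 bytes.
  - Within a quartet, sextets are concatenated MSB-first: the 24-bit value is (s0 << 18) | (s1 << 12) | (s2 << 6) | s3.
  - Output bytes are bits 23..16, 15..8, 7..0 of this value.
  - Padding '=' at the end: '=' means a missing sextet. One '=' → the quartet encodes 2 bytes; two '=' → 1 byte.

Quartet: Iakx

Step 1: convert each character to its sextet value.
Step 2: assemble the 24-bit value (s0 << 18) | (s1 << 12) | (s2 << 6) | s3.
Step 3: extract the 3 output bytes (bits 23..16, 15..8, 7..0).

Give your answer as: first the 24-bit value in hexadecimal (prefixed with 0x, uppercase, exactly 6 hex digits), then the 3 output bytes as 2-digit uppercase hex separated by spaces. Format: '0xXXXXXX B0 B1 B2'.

Sextets: I=8, a=26, k=36, x=49
24-bit: (8<<18) | (26<<12) | (36<<6) | 49
      = 0x200000 | 0x01A000 | 0x000900 | 0x000031
      = 0x21A931
Bytes: (v>>16)&0xFF=21, (v>>8)&0xFF=A9, v&0xFF=31

Answer: 0x21A931 21 A9 31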